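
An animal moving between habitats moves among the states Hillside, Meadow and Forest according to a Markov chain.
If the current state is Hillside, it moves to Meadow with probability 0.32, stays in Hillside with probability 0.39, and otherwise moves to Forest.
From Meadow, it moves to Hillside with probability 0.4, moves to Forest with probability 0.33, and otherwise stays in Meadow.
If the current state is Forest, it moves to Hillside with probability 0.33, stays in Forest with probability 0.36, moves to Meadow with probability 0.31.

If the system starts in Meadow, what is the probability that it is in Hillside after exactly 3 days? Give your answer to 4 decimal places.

0.3736

Propagate the distribution vector 3 days from Meadow.
After 0 days: (0.0000, 1.0000, 0.0000)
After 1 day: (0.4000, 0.2700, 0.3300)
After 2 days: (0.3729, 0.3032, 0.3239)
After 3 days: (0.3736, 0.3016, 0.3248)
P(in Hillside after 3 days) = 0.3736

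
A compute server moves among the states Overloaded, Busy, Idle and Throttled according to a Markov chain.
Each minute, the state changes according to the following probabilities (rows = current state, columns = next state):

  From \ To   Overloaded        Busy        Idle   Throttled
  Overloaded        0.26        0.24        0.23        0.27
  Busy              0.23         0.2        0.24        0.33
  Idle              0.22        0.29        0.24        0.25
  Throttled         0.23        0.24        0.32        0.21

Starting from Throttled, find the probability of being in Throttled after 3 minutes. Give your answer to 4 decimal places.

Propagate the distribution vector 3 minutes from Throttled.
After 0 minutes: (0.0000, 0.0000, 0.0000, 1.0000)
After 1 minute: (0.2300, 0.2400, 0.3200, 0.2100)
After 2 minutes: (0.2337, 0.2464, 0.2545, 0.2654)
After 3 minutes: (0.2345, 0.2429, 0.2589, 0.2638)
P(in Throttled after 3 minutes) = 0.2638

0.2638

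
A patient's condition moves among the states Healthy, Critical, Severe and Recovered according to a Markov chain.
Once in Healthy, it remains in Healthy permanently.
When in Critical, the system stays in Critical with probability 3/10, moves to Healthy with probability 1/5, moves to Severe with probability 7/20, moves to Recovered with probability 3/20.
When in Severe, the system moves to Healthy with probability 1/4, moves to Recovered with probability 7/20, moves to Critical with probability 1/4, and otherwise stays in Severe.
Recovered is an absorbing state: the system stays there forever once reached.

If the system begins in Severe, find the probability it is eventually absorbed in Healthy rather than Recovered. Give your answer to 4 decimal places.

Let h(s) be the probability of absorption at Healthy starting from transient state s. Then h(Healthy) = 1 and h(Recovered) = 0. By first-step analysis:
h(Critical) = 0.2·1 + 0.3·h(Critical) + 0.35·h(Severe) + 0.15·0
h(Severe) = 0.25·1 + 0.25·h(Critical) + 0.15·h(Severe) + 0.35·0
Solving: h(Critical) = 0.5074, h(Severe) = 0.4433.
Starting from Severe, the probability is 0.4433.

0.4433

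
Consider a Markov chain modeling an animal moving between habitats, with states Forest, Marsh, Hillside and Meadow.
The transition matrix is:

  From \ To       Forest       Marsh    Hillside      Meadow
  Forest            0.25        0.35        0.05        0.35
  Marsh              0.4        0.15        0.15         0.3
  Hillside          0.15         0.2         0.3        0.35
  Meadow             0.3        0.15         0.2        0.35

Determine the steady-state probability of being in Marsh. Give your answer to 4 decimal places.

Let the stationary distribution be π with π = πP and π_1 + π_2 + π_3 + π_4 = 1.
π_1 = 0.25·π_1 + 0.4·π_2 + 0.15·π_3 + 0.3·π_4
π_2 = 0.35·π_1 + 0.15·π_2 + 0.2·π_3 + 0.15·π_4
π_3 = 0.05·π_1 + 0.15·π_2 + 0.3·π_3 + 0.2·π_4
Solving with the normalization constraint gives π = (0.2829, 0.2147, 0.1631, 0.3393).
So the stationary probability of Marsh is 0.2147.

0.2147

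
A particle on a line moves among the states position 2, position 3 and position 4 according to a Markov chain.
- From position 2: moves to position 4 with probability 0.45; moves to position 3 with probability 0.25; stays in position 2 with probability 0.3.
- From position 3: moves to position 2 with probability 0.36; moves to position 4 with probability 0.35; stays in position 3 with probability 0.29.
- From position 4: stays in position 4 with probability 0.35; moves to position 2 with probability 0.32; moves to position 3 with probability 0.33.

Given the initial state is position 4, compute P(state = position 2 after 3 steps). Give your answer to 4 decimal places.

Propagate the distribution vector 3 steps from position 4.
After 0 steps: (0.0000, 0.0000, 1.0000)
After 1 step: (0.3200, 0.3300, 0.3500)
After 2 steps: (0.3268, 0.2912, 0.3820)
After 3 steps: (0.3251, 0.2922, 0.3827)
P(in position 2 after 3 steps) = 0.3251

0.3251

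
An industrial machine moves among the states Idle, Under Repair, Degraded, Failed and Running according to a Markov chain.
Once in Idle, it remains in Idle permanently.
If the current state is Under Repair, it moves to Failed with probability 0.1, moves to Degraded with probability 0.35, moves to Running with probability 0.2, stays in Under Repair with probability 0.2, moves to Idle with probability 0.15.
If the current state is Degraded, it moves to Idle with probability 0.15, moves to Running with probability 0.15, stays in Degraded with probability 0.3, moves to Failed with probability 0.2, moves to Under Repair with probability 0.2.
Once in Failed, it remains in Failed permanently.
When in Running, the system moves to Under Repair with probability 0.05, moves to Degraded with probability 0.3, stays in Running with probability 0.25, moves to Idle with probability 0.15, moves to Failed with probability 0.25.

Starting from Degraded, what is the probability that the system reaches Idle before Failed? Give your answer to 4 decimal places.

Let h(s) be the probability of absorption at Idle starting from transient state s. Then h(Idle) = 1 and h(Failed) = 0. By first-step analysis:
h(Under Repair) = 0.15·1 + 0.2·h(Under Repair) + 0.35·h(Degraded) + 0.1·0 + 0.2·h(Running)
h(Degraded) = 0.15·1 + 0.2·h(Under Repair) + 0.3·h(Degraded) + 0.2·0 + 0.15·h(Running)
h(Running) = 0.15·1 + 0.05·h(Under Repair) + 0.3·h(Degraded) + 0.25·0 + 0.25·h(Running)
Solving: h(Under Repair) = 0.4816, h(Degraded) = 0.4393, h(Running) = 0.4078.
Starting from Degraded, the probability is 0.4393.

0.4393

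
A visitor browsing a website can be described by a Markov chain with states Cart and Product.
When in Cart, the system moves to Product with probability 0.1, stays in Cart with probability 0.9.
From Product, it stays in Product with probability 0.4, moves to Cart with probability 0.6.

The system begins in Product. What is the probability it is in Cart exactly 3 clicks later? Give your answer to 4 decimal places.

Propagate the distribution vector 3 clicks from Product.
After 0 clicks: (0.0000, 1.0000)
After 1 click: (0.6000, 0.4000)
After 2 clicks: (0.7800, 0.2200)
After 3 clicks: (0.8340, 0.1660)
P(in Cart after 3 clicks) = 0.8340

0.8340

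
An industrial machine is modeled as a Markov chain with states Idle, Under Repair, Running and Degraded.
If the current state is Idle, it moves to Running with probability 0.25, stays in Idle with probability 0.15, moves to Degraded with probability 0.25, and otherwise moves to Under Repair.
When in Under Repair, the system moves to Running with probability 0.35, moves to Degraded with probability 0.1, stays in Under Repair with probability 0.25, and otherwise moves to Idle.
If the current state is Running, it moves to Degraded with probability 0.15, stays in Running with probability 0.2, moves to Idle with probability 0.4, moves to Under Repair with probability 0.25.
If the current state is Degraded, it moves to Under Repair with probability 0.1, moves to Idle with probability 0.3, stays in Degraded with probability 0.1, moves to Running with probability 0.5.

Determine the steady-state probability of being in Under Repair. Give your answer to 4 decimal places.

Let the stationary distribution be π with π = πP and π_1 + π_2 + π_3 + π_4 = 1.
π_1 = 0.15·π_1 + 0.3·π_2 + 0.4·π_3 + 0.3·π_4
π_2 = 0.35·π_1 + 0.25·π_2 + 0.25·π_3 + 0.1·π_4
π_3 = 0.25·π_1 + 0.35·π_2 + 0.2·π_3 + 0.5·π_4
Solving with the normalization constraint gives π = (0.2870, 0.2550, 0.3000, 0.1580).
So the stationary probability of Under Repair is 0.2550.

0.2550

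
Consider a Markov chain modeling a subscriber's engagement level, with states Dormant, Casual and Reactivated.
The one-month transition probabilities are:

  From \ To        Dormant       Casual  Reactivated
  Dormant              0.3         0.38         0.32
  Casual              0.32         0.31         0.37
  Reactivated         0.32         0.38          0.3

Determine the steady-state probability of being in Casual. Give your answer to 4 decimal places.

Let the stationary distribution be π with π = πP and π_1 + π_2 + π_3 = 1.
π_1 = 0.3·π_1 + 0.32·π_2 + 0.32·π_3
π_2 = 0.38·π_1 + 0.31·π_2 + 0.38·π_3
Solving with the normalization constraint gives π = (0.3137, 0.3551, 0.3311).
So the stationary probability of Casual is 0.3551.

0.3551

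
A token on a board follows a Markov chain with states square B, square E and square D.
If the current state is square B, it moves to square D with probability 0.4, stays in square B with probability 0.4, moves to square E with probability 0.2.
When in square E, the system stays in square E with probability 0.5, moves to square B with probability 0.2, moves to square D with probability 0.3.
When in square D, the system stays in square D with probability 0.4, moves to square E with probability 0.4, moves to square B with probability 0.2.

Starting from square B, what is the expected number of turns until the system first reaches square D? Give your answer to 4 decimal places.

Let t(s) be the expected number of turns to first reach square D from state s, with t(square D) = 0. Conditioning on the first turn:
t(square B) = 1 + 0.4·t(square B) + 0.2·t(square E)
t(square E) = 1 + 0.2·t(square B) + 0.5·t(square E)
Solving: t(square B) = 2.6923, t(square E) = 3.0769.
Expected turns from square B to square D: 2.6923.

2.6923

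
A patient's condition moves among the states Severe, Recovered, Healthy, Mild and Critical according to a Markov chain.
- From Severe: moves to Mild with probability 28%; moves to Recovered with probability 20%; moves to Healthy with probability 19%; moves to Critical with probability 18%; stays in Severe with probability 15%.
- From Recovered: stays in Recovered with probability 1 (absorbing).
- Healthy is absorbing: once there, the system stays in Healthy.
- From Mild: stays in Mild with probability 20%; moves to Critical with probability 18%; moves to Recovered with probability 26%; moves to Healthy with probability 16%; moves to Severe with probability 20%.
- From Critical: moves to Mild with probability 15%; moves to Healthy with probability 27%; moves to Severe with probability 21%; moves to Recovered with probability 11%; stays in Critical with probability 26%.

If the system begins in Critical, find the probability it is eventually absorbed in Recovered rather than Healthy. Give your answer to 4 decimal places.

Let h(s) be the probability of absorption at Recovered starting from transient state s. Then h(Recovered) = 1 and h(Healthy) = 0. By first-step analysis:
h(Severe) = 0.15·h(Severe) + 0.2·1 + 0.19·0 + 0.28·h(Mild) + 0.18·h(Critical)
h(Mild) = 0.2·h(Severe) + 0.26·1 + 0.16·0 + 0.2·h(Mild) + 0.18·h(Critical)
h(Critical) = 0.21·h(Severe) + 0.11·1 + 0.27·0 + 0.15·h(Mild) + 0.26·h(Critical)
Solving: h(Severe) = 0.4974, h(Mild) = 0.5391, h(Critical) = 0.3991.
Starting from Critical, the probability is 0.3991.

0.3991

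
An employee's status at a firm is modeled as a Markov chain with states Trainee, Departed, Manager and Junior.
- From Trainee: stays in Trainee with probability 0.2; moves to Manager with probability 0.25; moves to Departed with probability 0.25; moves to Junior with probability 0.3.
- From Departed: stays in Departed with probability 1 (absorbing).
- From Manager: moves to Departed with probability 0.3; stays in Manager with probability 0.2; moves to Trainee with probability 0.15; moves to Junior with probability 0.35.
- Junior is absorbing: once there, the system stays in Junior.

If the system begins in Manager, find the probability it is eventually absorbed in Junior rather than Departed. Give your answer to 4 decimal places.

0.5394

Let h(s) be the probability of absorption at Junior starting from transient state s. Then h(Junior) = 1 and h(Departed) = 0. By first-step analysis:
h(Trainee) = 0.2·h(Trainee) + 0.25·0 + 0.25·h(Manager) + 0.3·1
h(Manager) = 0.15·h(Trainee) + 0.3·0 + 0.2·h(Manager) + 0.35·1
Solving: h(Trainee) = 0.5436, h(Manager) = 0.5394.
Starting from Manager, the probability is 0.5394.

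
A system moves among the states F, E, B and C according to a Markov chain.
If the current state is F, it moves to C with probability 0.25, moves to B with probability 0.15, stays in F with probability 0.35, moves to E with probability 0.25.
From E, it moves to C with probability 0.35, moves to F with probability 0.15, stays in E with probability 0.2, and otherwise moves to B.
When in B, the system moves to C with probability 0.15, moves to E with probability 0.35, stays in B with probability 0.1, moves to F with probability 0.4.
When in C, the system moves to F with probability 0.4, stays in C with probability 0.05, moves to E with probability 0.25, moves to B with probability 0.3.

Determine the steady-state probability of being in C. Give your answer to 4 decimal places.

Let the stationary distribution be π with π = πP and π_1 + π_2 + π_3 + π_4 = 1.
π_1 = 0.35·π_1 + 0.15·π_2 + 0.4·π_3 + 0.4·π_4
π_2 = 0.25·π_1 + 0.2·π_2 + 0.35·π_3 + 0.25·π_4
π_3 = 0.15·π_1 + 0.3·π_2 + 0.1·π_3 + 0.3·π_4
Solving with the normalization constraint gives π = (0.3195, 0.2581, 0.2101, 0.2123).
So the stationary probability of C is 0.2123.

0.2123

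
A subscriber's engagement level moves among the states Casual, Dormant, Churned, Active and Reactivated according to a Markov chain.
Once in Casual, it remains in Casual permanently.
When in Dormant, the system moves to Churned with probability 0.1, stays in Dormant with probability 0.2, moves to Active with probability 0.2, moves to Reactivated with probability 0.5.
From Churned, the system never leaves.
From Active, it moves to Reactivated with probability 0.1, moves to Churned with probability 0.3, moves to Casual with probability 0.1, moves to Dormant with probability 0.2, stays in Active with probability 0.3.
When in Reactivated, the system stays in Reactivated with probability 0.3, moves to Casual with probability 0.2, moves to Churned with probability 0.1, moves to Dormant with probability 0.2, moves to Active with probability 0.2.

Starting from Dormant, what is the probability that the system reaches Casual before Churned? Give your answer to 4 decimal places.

0.3858

Let h(s) be the probability of absorption at Casual starting from transient state s. Then h(Casual) = 1 and h(Churned) = 0. By first-step analysis:
h(Dormant) = 0.2·h(Dormant) + 0.1·0 + 0.2·h(Active) + 0.5·h(Reactivated)
h(Active) = 0.1·1 + 0.2·h(Dormant) + 0.3·0 + 0.3·h(Active) + 0.1·h(Reactivated)
h(Reactivated) = 0.2·1 + 0.2·h(Dormant) + 0.1·0 + 0.2·h(Active) + 0.3·h(Reactivated)
Solving: h(Dormant) = 0.3858, h(Active) = 0.3228, h(Reactivated) = 0.4882.
Starting from Dormant, the probability is 0.3858.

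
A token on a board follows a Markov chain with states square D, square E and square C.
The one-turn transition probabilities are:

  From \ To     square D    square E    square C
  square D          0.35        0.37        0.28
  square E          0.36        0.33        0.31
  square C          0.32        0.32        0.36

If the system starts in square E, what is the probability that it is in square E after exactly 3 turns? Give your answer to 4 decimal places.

Propagate the distribution vector 3 turns from square E.
After 0 turns: (0.0000, 1.0000, 0.0000)
After 1 turn: (0.3600, 0.3300, 0.3100)
After 2 turns: (0.3440, 0.3413, 0.3147)
After 3 turns: (0.3440, 0.3406, 0.3154)
P(in square E after 3 turns) = 0.3406

0.3406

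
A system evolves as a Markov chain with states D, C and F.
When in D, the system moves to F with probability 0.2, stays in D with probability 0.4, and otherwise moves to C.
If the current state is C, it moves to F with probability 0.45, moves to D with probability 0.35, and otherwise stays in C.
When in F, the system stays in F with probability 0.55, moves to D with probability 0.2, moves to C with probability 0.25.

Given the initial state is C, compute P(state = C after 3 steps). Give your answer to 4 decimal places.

0.2804

Propagate the distribution vector 3 steps from C.
After 0 steps: (0.0000, 1.0000, 0.0000)
After 1 step: (0.3500, 0.2000, 0.4500)
After 2 steps: (0.3000, 0.2925, 0.4075)
After 3 steps: (0.3039, 0.2804, 0.4158)
P(in C after 3 steps) = 0.2804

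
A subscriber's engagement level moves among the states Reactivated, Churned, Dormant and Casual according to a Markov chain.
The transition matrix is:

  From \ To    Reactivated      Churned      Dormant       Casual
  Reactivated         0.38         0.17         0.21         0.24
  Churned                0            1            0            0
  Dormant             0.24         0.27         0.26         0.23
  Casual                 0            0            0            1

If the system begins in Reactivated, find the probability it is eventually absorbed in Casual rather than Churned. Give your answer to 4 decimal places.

0.5531

Let h(s) be the probability of absorption at Casual starting from transient state s. Then h(Casual) = 1 and h(Churned) = 0. By first-step analysis:
h(Reactivated) = 0.38·h(Reactivated) + 0.17·0 + 0.21·h(Dormant) + 0.24·1
h(Dormant) = 0.24·h(Reactivated) + 0.27·0 + 0.26·h(Dormant) + 0.23·1
Solving: h(Reactivated) = 0.5531, h(Dormant) = 0.4902.
Starting from Reactivated, the probability is 0.5531.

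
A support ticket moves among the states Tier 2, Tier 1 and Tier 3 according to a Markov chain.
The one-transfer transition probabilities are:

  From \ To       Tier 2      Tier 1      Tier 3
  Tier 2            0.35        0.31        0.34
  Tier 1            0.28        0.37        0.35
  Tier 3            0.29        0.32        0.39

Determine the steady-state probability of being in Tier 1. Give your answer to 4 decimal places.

Let the stationary distribution be π with π = πP and π_1 + π_2 + π_3 = 1.
π_1 = 0.35·π_1 + 0.28·π_2 + 0.29·π_3
π_2 = 0.31·π_1 + 0.37·π_2 + 0.32·π_3
Solving with the normalization constraint gives π = (0.3050, 0.3336, 0.3614).
So the stationary probability of Tier 1 is 0.3336.

0.3336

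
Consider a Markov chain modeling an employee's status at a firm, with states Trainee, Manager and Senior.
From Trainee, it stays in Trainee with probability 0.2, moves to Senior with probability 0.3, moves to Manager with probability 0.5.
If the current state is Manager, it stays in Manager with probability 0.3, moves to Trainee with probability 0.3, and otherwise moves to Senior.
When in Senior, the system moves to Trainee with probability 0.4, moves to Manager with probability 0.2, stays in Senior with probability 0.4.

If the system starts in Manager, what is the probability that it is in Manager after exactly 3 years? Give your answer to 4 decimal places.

0.3250

Propagate the distribution vector 3 years from Manager.
After 0 years: (0.0000, 1.0000, 0.0000)
After 1 year: (0.3000, 0.3000, 0.4000)
After 2 years: (0.3100, 0.3200, 0.3700)
After 3 years: (0.3060, 0.3250, 0.3690)
P(in Manager after 3 years) = 0.3250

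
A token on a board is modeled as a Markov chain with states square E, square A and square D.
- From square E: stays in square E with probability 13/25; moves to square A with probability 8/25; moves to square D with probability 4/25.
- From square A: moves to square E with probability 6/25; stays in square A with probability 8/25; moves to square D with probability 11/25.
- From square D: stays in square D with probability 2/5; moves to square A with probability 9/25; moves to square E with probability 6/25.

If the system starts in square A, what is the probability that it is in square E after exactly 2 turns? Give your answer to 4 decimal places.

Sum over the intermediate state after 1 turn:
P = P(square A→square E)·P(square E→square E) + P(square A→square A)·P(square A→square E) + P(square A→square D)·P(square D→square E)
  = 0.24×0.52 + 0.32×0.24 + 0.44×0.24
  = 0.1248 + 0.0768 + 0.1056 = 0.3072

0.3072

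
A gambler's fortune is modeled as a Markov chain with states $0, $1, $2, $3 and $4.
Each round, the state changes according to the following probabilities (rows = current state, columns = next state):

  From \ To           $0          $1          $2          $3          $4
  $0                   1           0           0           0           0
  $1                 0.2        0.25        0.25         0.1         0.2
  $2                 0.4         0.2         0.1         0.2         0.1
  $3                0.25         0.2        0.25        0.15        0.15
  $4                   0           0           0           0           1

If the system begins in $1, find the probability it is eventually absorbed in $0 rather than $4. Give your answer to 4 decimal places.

0.5925

Let h(s) be the probability of absorption at $0 starting from transient state s. Then h($0) = 1 and h($4) = 0. By first-step analysis:
h($1) = 0.2·1 + 0.25·h($1) + 0.25·h($2) + 0.1·h($3) + 0.2·0
h($2) = 0.4·1 + 0.2·h($1) + 0.1·h($2) + 0.2·h($3) + 0.1·0
h($3) = 0.25·1 + 0.2·h($1) + 0.25·h($2) + 0.15·h($3) + 0.15·0
Solving: h($1) = 0.5925, h($2) = 0.7195, h($3) = 0.6451.
Starting from $1, the probability is 0.5925.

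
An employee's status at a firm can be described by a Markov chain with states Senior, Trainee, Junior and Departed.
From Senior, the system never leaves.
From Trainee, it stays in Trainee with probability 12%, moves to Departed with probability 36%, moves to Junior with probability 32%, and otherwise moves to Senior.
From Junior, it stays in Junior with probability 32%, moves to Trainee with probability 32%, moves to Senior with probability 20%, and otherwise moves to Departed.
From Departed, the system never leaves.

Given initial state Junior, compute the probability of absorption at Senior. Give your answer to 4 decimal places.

0.4839

Let h(s) be the probability of absorption at Senior starting from transient state s. Then h(Senior) = 1 and h(Departed) = 0. By first-step analysis:
h(Trainee) = 0.2·1 + 0.12·h(Trainee) + 0.32·h(Junior) + 0.36·0
h(Junior) = 0.2·1 + 0.32·h(Trainee) + 0.32·h(Junior) + 0.16·0
Solving: h(Trainee) = 0.4032, h(Junior) = 0.4839.
Starting from Junior, the probability is 0.4839.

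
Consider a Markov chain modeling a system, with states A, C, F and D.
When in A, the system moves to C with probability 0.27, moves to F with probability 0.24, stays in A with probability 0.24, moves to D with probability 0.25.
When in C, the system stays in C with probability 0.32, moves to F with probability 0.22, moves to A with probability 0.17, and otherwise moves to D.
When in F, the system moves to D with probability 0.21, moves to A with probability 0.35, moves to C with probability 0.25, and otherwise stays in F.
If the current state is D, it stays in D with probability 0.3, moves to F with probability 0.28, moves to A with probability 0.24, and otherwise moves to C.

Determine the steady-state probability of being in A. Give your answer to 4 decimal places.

0.2479

Let the stationary distribution be π with π = πP and π_1 + π_2 + π_3 + π_4 = 1.
π_1 = 0.24·π_1 + 0.17·π_2 + 0.35·π_3 + 0.24·π_4
π_2 = 0.27·π_1 + 0.32·π_2 + 0.25·π_3 + 0.18·π_4
π_3 = 0.24·π_1 + 0.22·π_2 + 0.19·π_3 + 0.28·π_4
Solving with the normalization constraint gives π = (0.2479, 0.2543, 0.2338, 0.2640).
So the stationary probability of A is 0.2479.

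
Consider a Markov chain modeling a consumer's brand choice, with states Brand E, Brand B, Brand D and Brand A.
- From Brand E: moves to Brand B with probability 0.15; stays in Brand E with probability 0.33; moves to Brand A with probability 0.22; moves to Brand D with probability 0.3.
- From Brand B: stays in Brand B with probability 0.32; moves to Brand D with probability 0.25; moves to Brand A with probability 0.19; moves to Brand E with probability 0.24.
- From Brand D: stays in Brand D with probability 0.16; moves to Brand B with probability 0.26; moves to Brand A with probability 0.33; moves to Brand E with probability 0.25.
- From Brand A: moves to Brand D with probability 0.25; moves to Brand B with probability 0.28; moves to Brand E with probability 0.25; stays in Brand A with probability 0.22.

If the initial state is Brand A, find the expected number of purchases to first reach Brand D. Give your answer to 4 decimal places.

3.7958

Let t(s) be the expected number of purchases to first reach Brand D from state s, with t(Brand D) = 0. Conditioning on the first purchase:
t(Brand E) = 1 + 0.33·t(Brand E) + 0.15·t(Brand B) + 0.22·t(Brand A)
t(Brand B) = 1 + 0.24·t(Brand E) + 0.32·t(Brand B) + 0.19·t(Brand A)
t(Brand A) = 1 + 0.25·t(Brand E) + 0.28·t(Brand B) + 0.22·t(Brand A)
Solving: t(Brand E) = 3.5892, t(Brand B) = 3.7980, t(Brand A) = 3.7958.
Expected purchases from Brand A to Brand D: 3.7958.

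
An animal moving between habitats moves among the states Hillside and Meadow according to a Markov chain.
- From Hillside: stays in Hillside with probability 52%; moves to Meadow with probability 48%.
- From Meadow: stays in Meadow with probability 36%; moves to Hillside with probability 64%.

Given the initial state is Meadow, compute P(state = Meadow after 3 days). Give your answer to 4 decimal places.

0.4276

Propagate the distribution vector 3 days from Meadow.
After 0 days: (0.0000, 1.0000)
After 1 day: (0.6400, 0.3600)
After 2 days: (0.5632, 0.4368)
After 3 days: (0.5724, 0.4276)
P(in Meadow after 3 days) = 0.4276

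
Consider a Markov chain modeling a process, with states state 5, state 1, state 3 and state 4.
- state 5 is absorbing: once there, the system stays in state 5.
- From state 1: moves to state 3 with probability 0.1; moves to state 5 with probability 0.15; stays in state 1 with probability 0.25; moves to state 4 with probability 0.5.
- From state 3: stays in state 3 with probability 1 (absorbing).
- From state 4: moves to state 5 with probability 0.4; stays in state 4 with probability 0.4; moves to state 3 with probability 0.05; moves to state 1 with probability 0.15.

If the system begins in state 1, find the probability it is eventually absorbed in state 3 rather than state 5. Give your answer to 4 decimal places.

0.2267

Let h(s) be the probability of absorption at state 3 starting from transient state s. Then h(state 3) = 1 and h(state 5) = 0. By first-step analysis:
h(state 1) = 0.15·0 + 0.25·h(state 1) + 0.1·1 + 0.5·h(state 4)
h(state 4) = 0.4·0 + 0.15·h(state 1) + 0.05·1 + 0.4·h(state 4)
Solving: h(state 1) = 0.2267, h(state 4) = 0.1400.
Starting from state 1, the probability is 0.2267.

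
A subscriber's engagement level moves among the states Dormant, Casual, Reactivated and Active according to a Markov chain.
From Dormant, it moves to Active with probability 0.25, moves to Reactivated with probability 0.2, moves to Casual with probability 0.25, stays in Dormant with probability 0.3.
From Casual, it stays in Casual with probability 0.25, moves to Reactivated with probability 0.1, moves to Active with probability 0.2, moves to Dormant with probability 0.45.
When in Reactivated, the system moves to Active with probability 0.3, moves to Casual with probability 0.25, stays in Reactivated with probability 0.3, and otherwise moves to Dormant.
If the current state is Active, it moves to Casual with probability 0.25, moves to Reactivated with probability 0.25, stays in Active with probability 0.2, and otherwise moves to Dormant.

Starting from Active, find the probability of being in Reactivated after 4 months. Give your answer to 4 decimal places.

Propagate the distribution vector 4 months from Active.
After 0 months: (0.0000, 0.0000, 0.0000, 1.0000)
After 1 month: (0.3000, 0.2500, 0.2500, 0.2000)
After 2 months: (0.3000, 0.2500, 0.2100, 0.2400)
After 3 months: (0.3060, 0.2500, 0.2080, 0.2360)
After 4 months: (0.3063, 0.2500, 0.2076, 0.2361)
P(in Reactivated after 4 months) = 0.2076

0.2076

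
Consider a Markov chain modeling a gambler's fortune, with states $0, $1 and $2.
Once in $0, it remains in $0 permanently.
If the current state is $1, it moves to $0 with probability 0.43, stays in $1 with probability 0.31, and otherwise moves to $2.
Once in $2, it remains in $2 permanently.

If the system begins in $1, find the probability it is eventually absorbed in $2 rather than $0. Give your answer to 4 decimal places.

0.3768

Let h(s) be the probability of absorption at $2 starting from transient state s. Then h($2) = 1 and h($0) = 0. By first-step analysis:
h($1) = 0.43·0 + 0.31·h($1) + 0.26·1
Solving: h($1) = 0.3768.
Starting from $1, the probability is 0.3768.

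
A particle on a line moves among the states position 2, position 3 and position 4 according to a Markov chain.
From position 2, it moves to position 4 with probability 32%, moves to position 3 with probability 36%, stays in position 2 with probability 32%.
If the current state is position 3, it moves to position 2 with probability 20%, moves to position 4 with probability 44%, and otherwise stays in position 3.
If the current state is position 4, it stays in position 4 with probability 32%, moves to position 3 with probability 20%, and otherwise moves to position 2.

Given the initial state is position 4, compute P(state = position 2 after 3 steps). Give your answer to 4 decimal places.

0.3380

Propagate the distribution vector 3 steps from position 4.
After 0 steps: (0.0000, 0.0000, 1.0000)
After 1 step: (0.4800, 0.2000, 0.3200)
After 2 steps: (0.3472, 0.3088, 0.3440)
After 3 steps: (0.3380, 0.3050, 0.3571)
P(in position 2 after 3 steps) = 0.3380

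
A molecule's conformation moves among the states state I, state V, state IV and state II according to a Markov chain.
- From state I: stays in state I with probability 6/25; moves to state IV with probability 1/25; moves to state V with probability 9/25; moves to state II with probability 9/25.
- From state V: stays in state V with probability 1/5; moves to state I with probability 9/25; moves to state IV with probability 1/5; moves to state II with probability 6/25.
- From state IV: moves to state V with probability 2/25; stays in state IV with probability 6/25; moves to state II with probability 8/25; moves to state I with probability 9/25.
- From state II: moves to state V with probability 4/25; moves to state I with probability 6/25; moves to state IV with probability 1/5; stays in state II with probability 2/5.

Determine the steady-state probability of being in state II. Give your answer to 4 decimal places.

0.3417

Let the stationary distribution be π with π = πP and π_1 + π_2 + π_3 + π_4 = 1.
π_1 = 0.24·π_1 + 0.36·π_2 + 0.36·π_3 + 0.24·π_4
π_2 = 0.36·π_1 + 0.2·π_2 + 0.08·π_3 + 0.16·π_4
π_3 = 0.04·π_1 + 0.2·π_2 + 0.24·π_3 + 0.2·π_4
Solving with the normalization constraint gives π = (0.2848, 0.2126, 0.1609, 0.3417).
So the stationary probability of state II is 0.3417.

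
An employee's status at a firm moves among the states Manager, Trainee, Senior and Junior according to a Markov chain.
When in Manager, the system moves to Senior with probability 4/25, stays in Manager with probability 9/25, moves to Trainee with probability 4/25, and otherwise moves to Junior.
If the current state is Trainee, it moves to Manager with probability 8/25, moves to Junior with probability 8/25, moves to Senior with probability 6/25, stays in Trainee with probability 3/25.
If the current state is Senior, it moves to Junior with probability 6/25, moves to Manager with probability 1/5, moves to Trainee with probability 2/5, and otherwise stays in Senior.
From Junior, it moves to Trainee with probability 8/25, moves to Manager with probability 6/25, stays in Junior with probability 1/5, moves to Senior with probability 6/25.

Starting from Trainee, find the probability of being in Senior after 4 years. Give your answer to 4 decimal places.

Propagate the distribution vector 4 years from Trainee.
After 0 years: (0.0000, 1.0000, 0.0000, 0.0000)
After 1 year: (0.3200, 0.1200, 0.2400, 0.3200)
After 2 years: (0.2784, 0.2640, 0.1952, 0.2624)
After 3 years: (0.2867, 0.2383, 0.2021, 0.2729)
After 4 years: (0.2854, 0.2426, 0.2009, 0.2711)
P(in Senior after 4 years) = 0.2009

0.2009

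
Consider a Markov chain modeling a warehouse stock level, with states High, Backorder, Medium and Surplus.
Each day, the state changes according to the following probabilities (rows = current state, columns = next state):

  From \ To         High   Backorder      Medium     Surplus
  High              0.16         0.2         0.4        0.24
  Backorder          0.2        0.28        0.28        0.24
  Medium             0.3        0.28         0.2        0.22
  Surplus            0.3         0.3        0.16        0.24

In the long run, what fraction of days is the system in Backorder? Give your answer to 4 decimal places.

0.2655

Let the stationary distribution be π with π = πP and π_1 + π_2 + π_3 + π_4 = 1.
π_1 = 0.16·π_1 + 0.2·π_2 + 0.3·π_3 + 0.3·π_4
π_2 = 0.2·π_1 + 0.28·π_2 + 0.28·π_3 + 0.3·π_4
π_3 = 0.4·π_1 + 0.28·π_2 + 0.2·π_3 + 0.16·π_4
Solving with the normalization constraint gives π = (0.2399, 0.2655, 0.2598, 0.2348).
So the stationary probability of Backorder is 0.2655.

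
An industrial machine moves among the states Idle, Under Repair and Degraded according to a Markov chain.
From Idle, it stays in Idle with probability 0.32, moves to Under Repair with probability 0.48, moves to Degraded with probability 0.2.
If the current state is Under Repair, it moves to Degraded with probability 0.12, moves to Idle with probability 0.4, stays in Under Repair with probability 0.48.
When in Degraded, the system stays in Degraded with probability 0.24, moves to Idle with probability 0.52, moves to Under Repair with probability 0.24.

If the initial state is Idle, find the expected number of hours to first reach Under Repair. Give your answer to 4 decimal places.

Let t(s) be the expected number of hours to first reach Under Repair from state s, with t(Under Repair) = 0. Conditioning on the first hour:
t(Idle) = 1 + 0.32·t(Idle) + 0.2·t(Degraded)
t(Degraded) = 1 + 0.52·t(Idle) + 0.24·t(Degraded)
Solving: t(Idle) = 2.3256, t(Degraded) = 2.9070.
Expected hours from Idle to Under Repair: 2.3256.

2.3256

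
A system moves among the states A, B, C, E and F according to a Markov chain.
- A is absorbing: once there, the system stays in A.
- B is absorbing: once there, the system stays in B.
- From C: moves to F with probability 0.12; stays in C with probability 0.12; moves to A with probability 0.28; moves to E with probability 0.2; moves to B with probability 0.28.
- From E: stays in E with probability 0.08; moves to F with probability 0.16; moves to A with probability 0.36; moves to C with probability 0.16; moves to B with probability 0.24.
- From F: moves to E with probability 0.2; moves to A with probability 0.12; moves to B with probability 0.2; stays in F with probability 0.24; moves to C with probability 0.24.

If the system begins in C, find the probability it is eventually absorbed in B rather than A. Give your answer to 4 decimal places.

Let h(s) be the probability of absorption at B starting from transient state s. Then h(B) = 1 and h(A) = 0. By first-step analysis:
h(C) = 0.28·0 + 0.28·1 + 0.12·h(C) + 0.2·h(E) + 0.12·h(F)
h(E) = 0.36·0 + 0.24·1 + 0.16·h(C) + 0.08·h(E) + 0.16·h(F)
h(F) = 0.12·0 + 0.2·1 + 0.24·h(C) + 0.2·h(E) + 0.24·h(F)
Solving: h(C) = 0.4907, h(E) = 0.4390, h(F) = 0.5337.
Starting from C, the probability is 0.4907.

0.4907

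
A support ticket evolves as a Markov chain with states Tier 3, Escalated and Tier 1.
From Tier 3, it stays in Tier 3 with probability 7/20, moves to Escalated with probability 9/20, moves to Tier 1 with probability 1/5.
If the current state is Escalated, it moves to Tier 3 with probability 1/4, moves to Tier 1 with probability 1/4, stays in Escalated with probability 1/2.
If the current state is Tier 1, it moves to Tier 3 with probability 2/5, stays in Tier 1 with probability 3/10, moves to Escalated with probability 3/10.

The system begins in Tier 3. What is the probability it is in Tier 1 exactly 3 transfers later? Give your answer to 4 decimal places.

0.2464

Propagate the distribution vector 3 transfers from Tier 3.
After 0 transfers: (1.0000, 0.0000, 0.0000)
After 1 transfer: (0.3500, 0.4500, 0.2000)
After 2 transfers: (0.3150, 0.4425, 0.2425)
After 3 transfers: (0.3179, 0.4358, 0.2464)
P(in Tier 1 after 3 transfers) = 0.2464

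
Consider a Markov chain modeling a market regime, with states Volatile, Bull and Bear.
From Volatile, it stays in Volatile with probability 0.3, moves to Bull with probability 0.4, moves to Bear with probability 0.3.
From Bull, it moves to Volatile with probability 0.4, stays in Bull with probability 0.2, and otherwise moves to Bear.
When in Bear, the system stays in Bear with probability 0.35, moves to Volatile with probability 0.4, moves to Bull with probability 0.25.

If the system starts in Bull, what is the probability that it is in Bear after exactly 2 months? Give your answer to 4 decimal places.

0.3400

Sum over the intermediate state after 1 month:
P = P(Bull→Volatile)·P(Volatile→Bear) + P(Bull→Bull)·P(Bull→Bear) + P(Bull→Bear)·P(Bear→Bear)
  = 0.4×0.3 + 0.2×0.4 + 0.4×0.35
  = 0.1200 + 0.0800 + 0.1400 = 0.3400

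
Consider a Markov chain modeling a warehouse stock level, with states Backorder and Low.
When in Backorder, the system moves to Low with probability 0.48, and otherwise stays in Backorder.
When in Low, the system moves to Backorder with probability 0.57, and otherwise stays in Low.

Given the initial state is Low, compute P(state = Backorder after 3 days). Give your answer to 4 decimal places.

Propagate the distribution vector 3 days from Low.
After 0 days: (0.0000, 1.0000)
After 1 day: (0.5700, 0.4300)
After 2 days: (0.5415, 0.4585)
After 3 days: (0.5429, 0.4571)
P(in Backorder after 3 days) = 0.5429

0.5429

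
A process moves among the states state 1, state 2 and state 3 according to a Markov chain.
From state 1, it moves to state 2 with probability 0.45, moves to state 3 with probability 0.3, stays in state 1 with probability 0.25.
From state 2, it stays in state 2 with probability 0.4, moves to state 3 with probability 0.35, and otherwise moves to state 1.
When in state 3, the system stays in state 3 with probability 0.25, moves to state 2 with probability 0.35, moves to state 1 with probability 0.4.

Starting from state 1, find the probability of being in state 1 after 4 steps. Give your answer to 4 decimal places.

0.2957

Propagate the distribution vector 4 steps from state 1.
After 0 steps: (1.0000, 0.0000, 0.0000)
After 1 step: (0.2500, 0.4500, 0.3000)
After 2 steps: (0.2950, 0.3975, 0.3075)
After 3 steps: (0.2961, 0.3994, 0.3045)
After 4 steps: (0.2957, 0.3996, 0.3047)
P(in state 1 after 4 steps) = 0.2957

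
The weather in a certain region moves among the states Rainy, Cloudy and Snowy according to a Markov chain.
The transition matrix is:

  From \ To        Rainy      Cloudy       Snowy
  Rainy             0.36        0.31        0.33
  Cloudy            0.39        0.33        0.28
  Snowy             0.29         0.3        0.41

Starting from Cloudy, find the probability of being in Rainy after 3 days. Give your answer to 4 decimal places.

0.3459

Propagate the distribution vector 3 days from Cloudy.
After 0 days: (0.0000, 1.0000, 0.0000)
After 1 day: (0.3900, 0.3300, 0.2800)
After 2 days: (0.3503, 0.3138, 0.3359)
After 3 days: (0.3459, 0.3129, 0.3412)
P(in Rainy after 3 days) = 0.3459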